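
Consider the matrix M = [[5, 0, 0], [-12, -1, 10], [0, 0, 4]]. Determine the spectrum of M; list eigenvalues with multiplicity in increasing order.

-1, 4, 5

Characteristic polynomial: p(μ) = μ^3 - 8μ^2 + 11μ + 20 = (μ - 5)(μ - 4)(μ + 1).
Roots (with multiplicity): -1, 4, 5.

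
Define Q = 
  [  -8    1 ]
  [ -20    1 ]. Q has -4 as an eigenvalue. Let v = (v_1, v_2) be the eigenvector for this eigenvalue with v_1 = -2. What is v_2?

Q + 4I = [[-4, 1], [-20, 5]].
Solving (Q + 4I)v = 0 gives the eigenspace spanned by (-2, -8).
With v_1 = -2, v = (-2, -8), so v_2 = -8.

-8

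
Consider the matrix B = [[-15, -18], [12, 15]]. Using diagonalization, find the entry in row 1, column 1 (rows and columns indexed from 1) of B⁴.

Characteristic polynomial: t^2 - 9 = (t - 3)(t + 3), so the eigenvalues are -3, 3.
t=-3: eigenvector (3, -2).
t=3: eigenvector (1, -1).
P = [[3, 1], [-2, -1]], D = diag(-3, 3), P⁻¹ = [[1, 1], [-2, -3]].
B⁴ = P·diag(81, 81)·P⁻¹ = [[81, 0], [0, 81]].
The requested entry is 81.

81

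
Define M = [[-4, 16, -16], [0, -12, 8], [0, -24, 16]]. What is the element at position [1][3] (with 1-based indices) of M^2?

Characteristic polynomial: s^3 - 16s = s(s - 4)(s + 4), so the eigenvalues are -4, 0, 4.
s=-4: eigenvector (1, 0, 0).
s=4: eigenvector (2, -1, -2).
s=0: eigenvector (-4, 2, 3).
P = [[1, 2, -4], [0, -1, 2], [0, -2, 3]], D = diag(-4, 4, 0), P⁻¹ = [[1, 2, 0], [0, 3, -2], [0, 2, -1]].
M² = P·diag(16, 16, 0)·P⁻¹ = [[16, 128, -64], [0, -48, 32], [0, -96, 64]].
The requested entry is -64.

-64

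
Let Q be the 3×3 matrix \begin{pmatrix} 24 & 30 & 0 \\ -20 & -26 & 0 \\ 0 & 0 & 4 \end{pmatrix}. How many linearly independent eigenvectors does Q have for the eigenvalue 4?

2

Q − 4I = [[20, 30, 0], [-20, -30, 0], [0, 0, 0]].
This matrix has rank 1, so its null space has dimension 3 − 1 = 2.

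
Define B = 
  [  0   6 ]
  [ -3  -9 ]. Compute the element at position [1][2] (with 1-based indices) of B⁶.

Characteristic polynomial: λ^2 + 9λ + 18 = (λ + 3)(λ + 6), so the eigenvalues are -6, -3.
λ=-3: eigenvector (-2, 1).
λ=-6: eigenvector (-1, 1).
P = [[-2, -1], [1, 1]], D = diag(-3, -6), P⁻¹ = [[-1, -1], [1, 2]].
B⁶ = P·diag(729, 46656)·P⁻¹ = [[-45198, -91854], [45927, 92583]].
The requested entry is -91854.

-91854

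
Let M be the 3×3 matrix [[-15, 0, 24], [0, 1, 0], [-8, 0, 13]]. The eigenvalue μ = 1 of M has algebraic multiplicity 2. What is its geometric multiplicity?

2

M − 1I = [[-16, 0, 24], [0, 0, 0], [-8, 0, 12]].
This matrix has rank 1, so its null space has dimension 3 − 1 = 2.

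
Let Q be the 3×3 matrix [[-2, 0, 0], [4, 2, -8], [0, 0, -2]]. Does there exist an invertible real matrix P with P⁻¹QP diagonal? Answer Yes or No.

Yes

Characteristic polynomial: p(μ) = μ^3 + 2μ^2 - 4μ - 8 = (μ - 2)(μ + 2)^2.
μ = -2 has algebraic multiplicity 2; rank(Q + 2I) = 1, so geometric multiplicity = 2.
Every eigenvalue has geometric = algebraic multiplicity, so Q is diagonalizable.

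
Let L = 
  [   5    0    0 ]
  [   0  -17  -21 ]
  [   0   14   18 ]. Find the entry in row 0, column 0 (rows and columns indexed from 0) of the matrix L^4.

Characteristic polynomial: λ^3 - 6λ^2 - 7λ + 60 = (λ - 5)(λ - 4)(λ + 3), so the eigenvalues are -3, 4, 5.
λ=5: eigenvector (1, 0, 0).
λ=4: eigenvector (0, 1, -1).
λ=-3: eigenvector (0, 3, -2).
P = [[1, 0, 0], [0, 1, 3], [0, -1, -2]], D = diag(5, 4, -3), P⁻¹ = [[1, 0, 0], [0, -2, -3], [0, 1, 1]].
L⁴ = P·diag(625, 256, 81)·P⁻¹ = [[625, 0, 0], [0, -269, -525], [0, 350, 606]].
The requested entry is 625.

625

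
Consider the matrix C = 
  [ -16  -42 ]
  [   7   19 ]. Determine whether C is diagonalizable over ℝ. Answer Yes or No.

Characteristic polynomial: p(μ) = μ^2 - 3μ - 10 = (μ - 5)(μ + 2).
All 2 eigenvalues are distinct, so C is diagonalizable.

Yes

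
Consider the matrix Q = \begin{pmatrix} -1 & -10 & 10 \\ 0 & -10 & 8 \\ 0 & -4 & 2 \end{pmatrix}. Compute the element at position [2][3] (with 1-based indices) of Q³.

416

Characteristic polynomial: s^3 + 9s^2 + 20s + 12 = (s + 1)(s + 2)(s + 6), so the eigenvalues are -6, -2, -1.
s=-1: eigenvector (1, 0, 0).
s=-2: eigenvector (0, 1, 1).
s=-6: eigenvector (2, 2, 1).
P = [[1, 0, 2], [0, 1, 2], [0, 1, 1]], D = diag(-1, -2, -6), P⁻¹ = [[1, -2, 2], [0, -1, 2], [0, 1, -1]].
Q³ = P·diag(-1, -8, -216)·P⁻¹ = [[-1, -430, 430], [0, -424, 416], [0, -208, 200]].
The requested entry is 416.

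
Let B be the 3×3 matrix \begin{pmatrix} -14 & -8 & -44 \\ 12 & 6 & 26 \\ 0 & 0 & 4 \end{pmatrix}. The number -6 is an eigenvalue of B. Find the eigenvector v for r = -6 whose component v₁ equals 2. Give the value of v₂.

B + 6I = [[-8, -8, -44], [12, 12, 26], [0, 0, 10]].
Solving (B + 6I)v = 0 gives the eigenspace spanned by (2, -2, 0).
With v₁ = 2, v = (2, -2, 0), so v₂ = -2.

-2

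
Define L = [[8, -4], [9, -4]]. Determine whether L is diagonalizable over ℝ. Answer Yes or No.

Characteristic polynomial: p(r) = r^2 - 4r + 4 = (r - 2)^2.
r = 2 has algebraic multiplicity 2; rank(L − 2I) = 1, so geometric multiplicity = 1.
Geometric multiplicity < algebraic multiplicity, so L is not diagonalizable.

No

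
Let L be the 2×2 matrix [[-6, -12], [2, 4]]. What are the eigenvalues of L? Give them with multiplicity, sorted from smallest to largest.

-2, 0

Characteristic polynomial: p(μ) = μ^2 + 2μ = μ(μ + 2).
Roots (with multiplicity): -2, 0.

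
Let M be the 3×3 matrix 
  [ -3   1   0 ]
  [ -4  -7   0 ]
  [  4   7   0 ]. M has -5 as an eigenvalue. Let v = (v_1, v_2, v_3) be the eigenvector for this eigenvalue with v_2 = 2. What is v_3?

-2

M + 5I = [[2, 1, 0], [-4, -2, 0], [4, 7, 5]].
Solving (M + 5I)v = 0 gives the eigenspace spanned by (-1, 2, -2).
With v_2 = 2, v = (-1, 2, -2), so v_3 = -2.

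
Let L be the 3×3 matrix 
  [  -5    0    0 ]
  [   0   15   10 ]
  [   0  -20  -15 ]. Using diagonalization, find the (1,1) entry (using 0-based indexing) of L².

25

Characteristic polynomial: s^3 + 5s^2 - 25s - 125 = (s - 5)(s + 5)^2, so the eigenvalues are -5, -5, 5.
s=-5: eigenvector (1, 0, 0).
s=5: eigenvector (0, 1, -1).
s=-5: eigenvector (0, 1, -2).
P = [[1, 0, 0], [0, 1, 1], [0, -1, -2]], D = diag(-5, 5, -5), P⁻¹ = [[1, 0, 0], [0, 2, 1], [0, -1, -1]].
L² = P·diag(25, 25, 25)·P⁻¹ = [[25, 0, 0], [0, 25, 0], [0, 0, 25]].
The requested entry is 25.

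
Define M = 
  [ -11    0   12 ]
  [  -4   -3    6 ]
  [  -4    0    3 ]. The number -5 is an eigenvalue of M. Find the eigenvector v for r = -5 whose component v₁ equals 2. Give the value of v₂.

M + 5I = [[-6, 0, 12], [-4, 2, 6], [-4, 0, 8]].
Solving (M + 5I)v = 0 gives the eigenspace spanned by (2, 1, 1).
With v₁ = 2, v = (2, 1, 1), so v₂ = 1.

1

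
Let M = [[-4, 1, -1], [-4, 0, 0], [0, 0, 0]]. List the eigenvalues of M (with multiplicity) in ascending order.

-2, -2, 0

Characteristic polynomial: p(s) = s^3 + 4s^2 + 4s = s(s + 2)^2.
Roots (with multiplicity): -2, -2, 0.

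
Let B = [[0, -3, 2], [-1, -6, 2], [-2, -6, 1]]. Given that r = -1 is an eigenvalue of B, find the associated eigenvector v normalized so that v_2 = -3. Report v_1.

3

B + 1I = [[1, -3, 2], [-1, -5, 2], [-2, -6, 2]].
Solving (B + 1I)v = 0 gives the eigenspace spanned by (3, -3, -6).
With v_2 = -3, v = (3, -3, -6), so v_1 = 3.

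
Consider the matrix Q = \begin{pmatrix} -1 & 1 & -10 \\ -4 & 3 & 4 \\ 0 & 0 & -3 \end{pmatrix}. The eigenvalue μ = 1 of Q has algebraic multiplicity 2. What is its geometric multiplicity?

Q − 1I = [[-2, 1, -10], [-4, 2, 4], [0, 0, -4]].
This matrix has rank 2, so its null space has dimension 3 − 2 = 1.

1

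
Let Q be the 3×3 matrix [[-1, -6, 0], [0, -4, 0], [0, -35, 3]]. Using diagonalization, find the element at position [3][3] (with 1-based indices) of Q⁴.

Characteristic polynomial: r^3 + 2r^2 - 11r - 12 = (r - 3)(r + 1)(r + 4), so the eigenvalues are -4, -1, 3.
r=-1: eigenvector (1, 0, 0).
r=3: eigenvector (0, 0, 1).
r=-4: eigenvector (2, 1, 5).
P = [[1, 0, 2], [0, 0, 1], [0, 1, 5]], D = diag(-1, 3, -4), P⁻¹ = [[1, -2, 0], [0, -5, 1], [0, 1, 0]].
Q⁴ = P·diag(1, 81, 256)·P⁻¹ = [[1, 510, 0], [0, 256, 0], [0, 875, 81]].
The requested entry is 81.

81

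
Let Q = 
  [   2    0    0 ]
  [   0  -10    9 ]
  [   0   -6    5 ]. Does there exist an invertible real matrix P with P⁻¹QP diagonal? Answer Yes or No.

Characteristic polynomial: p(s) = s^3 + 3s^2 - 6s - 8 = (s - 2)(s + 1)(s + 4).
All 3 eigenvalues are distinct, so Q is diagonalizable.

Yes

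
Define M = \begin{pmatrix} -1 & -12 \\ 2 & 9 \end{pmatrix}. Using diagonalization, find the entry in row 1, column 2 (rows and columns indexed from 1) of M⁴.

Characteristic polynomial: μ^2 - 8μ + 15 = (μ - 5)(μ - 3), so the eigenvalues are 3, 5.
μ=5: eigenvector (-2, 1).
μ=3: eigenvector (-3, 1).
P = [[-2, -3], [1, 1]], D = diag(5, 3), P⁻¹ = [[1, 3], [-1, -2]].
M⁴ = P·diag(625, 81)·P⁻¹ = [[-1007, -3264], [544, 1713]].
The requested entry is -3264.

-3264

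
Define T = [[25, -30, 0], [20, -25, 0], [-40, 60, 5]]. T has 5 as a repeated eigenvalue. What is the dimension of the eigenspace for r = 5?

2

T − 5I = [[20, -30, 0], [20, -30, 0], [-40, 60, 0]].
This matrix has rank 1, so its null space has dimension 3 − 1 = 2.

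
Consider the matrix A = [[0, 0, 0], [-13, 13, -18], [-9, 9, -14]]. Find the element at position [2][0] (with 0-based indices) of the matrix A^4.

369

Characteristic polynomial: r^3 + r^2 - 20r = r(r - 4)(r + 5), so the eigenvalues are -5, 0, 4.
r=-5: eigenvector (0, 1, 1).
r=4: eigenvector (0, 2, 1).
r=0: eigenvector (1, 1, 0).
P = [[0, 0, 1], [1, 2, 1], [1, 1, 0]], D = diag(-5, 4, 0), P⁻¹ = [[1, -1, 2], [-1, 1, -1], [1, 0, 0]].
A⁴ = P·diag(625, 256, 0)·P⁻¹ = [[0, 0, 0], [113, -113, 738], [369, -369, 994]].
The requested entry is 369.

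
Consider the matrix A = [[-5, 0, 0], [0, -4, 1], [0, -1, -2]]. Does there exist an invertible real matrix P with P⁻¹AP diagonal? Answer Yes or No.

No

Characteristic polynomial: p(t) = t^3 + 11t^2 + 39t + 45 = (t + 3)^2(t + 5).
t = -3 has algebraic multiplicity 2; rank(A + 3I) = 2, so geometric multiplicity = 1.
Geometric multiplicity < algebraic multiplicity, so A is not diagonalizable.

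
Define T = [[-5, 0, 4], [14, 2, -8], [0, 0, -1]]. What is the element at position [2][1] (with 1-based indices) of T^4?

Characteristic polynomial: λ^3 + 4λ^2 - 7λ - 10 = (λ - 2)(λ + 1)(λ + 5), so the eigenvalues are -5, -1, 2.
λ=-5: eigenvector (1, -2, 0).
λ=2: eigenvector (0, 1, 0).
λ=-1: eigenvector (1, -2, 1).
P = [[1, 0, 1], [-2, 1, -2], [0, 0, 1]], D = diag(-5, 2, -1), P⁻¹ = [[1, 0, -1], [2, 1, 0], [0, 0, 1]].
T⁴ = P·diag(625, 16, 1)·P⁻¹ = [[625, 0, -624], [-1218, 16, 1248], [0, 0, 1]].
The requested entry is -1218.

-1218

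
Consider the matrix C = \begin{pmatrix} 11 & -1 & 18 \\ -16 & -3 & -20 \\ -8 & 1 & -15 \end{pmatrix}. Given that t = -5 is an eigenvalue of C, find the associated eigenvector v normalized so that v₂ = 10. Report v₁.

-5

C + 5I = [[16, -1, 18], [-16, 2, -20], [-8, 1, -10]].
Solving (C + 5I)v = 0 gives the eigenspace spanned by (-5, 10, 5).
With v₂ = 10, v = (-5, 10, 5), so v₁ = -5.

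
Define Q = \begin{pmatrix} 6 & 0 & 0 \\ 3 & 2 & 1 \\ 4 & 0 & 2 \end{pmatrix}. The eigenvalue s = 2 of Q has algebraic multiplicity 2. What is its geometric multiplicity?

Q − 2I = [[4, 0, 0], [3, 0, 1], [4, 0, 0]].
This matrix has rank 2, so its null space has dimension 3 − 2 = 1.

1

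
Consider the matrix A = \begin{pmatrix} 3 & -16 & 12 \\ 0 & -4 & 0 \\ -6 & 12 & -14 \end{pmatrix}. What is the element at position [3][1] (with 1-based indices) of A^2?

Characteristic polynomial: r^3 + 15r^2 + 74r + 120 = (r + 4)(r + 5)(r + 6), so the eigenvalues are -6, -5, -4.
r=-5: eigenvector (-3, 0, 2).
r=-6: eigenvector (4, 0, -3).
r=-4: eigenvector (-8, 1, 6).
P = [[-3, 4, -8], [0, 0, 1], [2, -3, 6]], D = diag(-5, -6, -4), P⁻¹ = [[-3, 0, -4], [-2, 2, -3], [0, 1, 0]].
A² = P·diag(25, 36, 16)·P⁻¹ = [[-63, 160, -132], [0, 16, 0], [66, -120, 124]].
The requested entry is 66.

66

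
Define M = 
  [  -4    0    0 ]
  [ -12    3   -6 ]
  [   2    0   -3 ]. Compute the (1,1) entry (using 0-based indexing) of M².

Characteristic polynomial: μ^3 + 4μ^2 - 9μ - 36 = (μ - 3)(μ + 3)(μ + 4), so the eigenvalues are -4, -3, 3.
μ=-4: eigenvector (1, 0, -2).
μ=3: eigenvector (0, 1, 0).
μ=-3: eigenvector (0, 1, 1).
P = [[1, 0, 0], [0, 1, 1], [-2, 0, 1]], D = diag(-4, 3, -3), P⁻¹ = [[1, 0, 0], [-2, 1, -1], [2, 0, 1]].
M² = P·diag(16, 9, 9)·P⁻¹ = [[16, 0, 0], [0, 9, 0], [-14, 0, 9]].
The requested entry is 9.

9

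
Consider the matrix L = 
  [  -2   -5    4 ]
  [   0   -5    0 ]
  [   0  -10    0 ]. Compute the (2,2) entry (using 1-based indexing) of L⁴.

Characteristic polynomial: μ^3 + 7μ^2 + 10μ = μ(μ + 2)(μ + 5), so the eigenvalues are -5, -2, 0.
μ=-2: eigenvector (1, 0, 0).
μ=-5: eigenvector (-1, 1, 2).
μ=0: eigenvector (2, 0, 1).
P = [[1, -1, 2], [0, 1, 0], [0, 2, 1]], D = diag(-2, -5, 0), P⁻¹ = [[1, 5, -2], [0, 1, 0], [0, -2, 1]].
L⁴ = P·diag(16, 625, 0)·P⁻¹ = [[16, -545, -32], [0, 625, 0], [0, 1250, 0]].
The requested entry is 625.

625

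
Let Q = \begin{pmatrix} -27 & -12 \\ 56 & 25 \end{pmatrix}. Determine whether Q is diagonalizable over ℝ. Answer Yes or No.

Characteristic polynomial: p(t) = t^2 + 2t - 3 = (t - 1)(t + 3).
All 2 eigenvalues are distinct, so Q is diagonalizable.

Yes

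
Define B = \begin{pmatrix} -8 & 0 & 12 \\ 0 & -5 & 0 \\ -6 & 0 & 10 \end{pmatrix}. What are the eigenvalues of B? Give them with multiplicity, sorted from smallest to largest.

Characteristic polynomial: p(s) = s^3 + 3s^2 - 18s - 40 = (s - 4)(s + 2)(s + 5).
Roots (with multiplicity): -5, -2, 4.

-5, -2, 4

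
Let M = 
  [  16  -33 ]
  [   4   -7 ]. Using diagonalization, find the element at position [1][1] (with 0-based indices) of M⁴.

Characteristic polynomial: s^2 - 9s + 20 = (s - 5)(s - 4), so the eigenvalues are 4, 5.
s=5: eigenvector (3, 1).
s=4: eigenvector (-11, -4).
P = [[3, -11], [1, -4]], D = diag(5, 4), P⁻¹ = [[4, -11], [1, -3]].
M⁴ = P·diag(625, 256)·P⁻¹ = [[4684, -12177], [1476, -3803]].
The requested entry is -3803.

-3803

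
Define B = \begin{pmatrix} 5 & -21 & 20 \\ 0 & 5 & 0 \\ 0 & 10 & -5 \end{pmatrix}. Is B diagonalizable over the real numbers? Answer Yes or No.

Characteristic polynomial: p(μ) = μ^3 - 5μ^2 - 25μ + 125 = (μ - 5)^2(μ + 5).
μ = 5 has algebraic multiplicity 2; rank(B − 5I) = 2, so geometric multiplicity = 1.
Geometric multiplicity < algebraic multiplicity, so B is not diagonalizable.

No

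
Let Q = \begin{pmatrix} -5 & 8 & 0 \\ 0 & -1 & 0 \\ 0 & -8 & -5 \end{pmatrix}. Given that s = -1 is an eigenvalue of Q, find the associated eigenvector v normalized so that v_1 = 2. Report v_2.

Q + 1I = [[-4, 8, 0], [0, 0, 0], [0, -8, -4]].
Solving (Q + 1I)v = 0 gives the eigenspace spanned by (2, 1, -2).
With v_1 = 2, v = (2, 1, -2), so v_2 = 1.

1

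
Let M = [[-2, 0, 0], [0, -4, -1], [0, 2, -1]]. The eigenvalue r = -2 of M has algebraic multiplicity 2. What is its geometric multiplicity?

M + 2I = [[0, 0, 0], [0, -2, -1], [0, 2, 1]].
This matrix has rank 1, so its null space has dimension 3 − 1 = 2.

2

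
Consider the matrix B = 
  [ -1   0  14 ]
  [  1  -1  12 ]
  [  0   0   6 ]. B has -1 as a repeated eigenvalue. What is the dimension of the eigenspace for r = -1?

1

B + 1I = [[0, 0, 14], [1, 0, 12], [0, 0, 7]].
This matrix has rank 2, so its null space has dimension 3 − 2 = 1.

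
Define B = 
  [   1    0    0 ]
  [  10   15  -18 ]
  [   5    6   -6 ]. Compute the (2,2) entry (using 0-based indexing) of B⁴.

-3564

Characteristic polynomial: λ^3 - 10λ^2 + 27λ - 18 = (λ - 6)(λ - 3)(λ - 1), so the eigenvalues are 1, 3, 6.
λ=1: eigenvector (1, -2, -1).
λ=3: eigenvector (0, -3, -2).
λ=6: eigenvector (0, 2, 1).
P = [[1, 0, 0], [-2, -3, 2], [-1, -2, 1]], D = diag(1, 3, 6), P⁻¹ = [[1, 0, 0], [0, 1, -2], [1, 2, -3]].
B⁴ = P·diag(1, 81, 1296)·P⁻¹ = [[1, 0, 0], [2590, 4941, -7290], [1295, 2430, -3564]].
The requested entry is -3564.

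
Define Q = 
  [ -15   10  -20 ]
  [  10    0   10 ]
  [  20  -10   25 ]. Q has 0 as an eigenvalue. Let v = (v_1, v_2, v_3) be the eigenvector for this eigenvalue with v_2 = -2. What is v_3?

Q = [[-15, 10, -20], [10, 0, 10], [20, -10, 25]].
Solving (Q)v = 0 gives the eigenspace spanned by (4, -2, -4).
With v_2 = -2, v = (4, -2, -4), so v_3 = -4.

-4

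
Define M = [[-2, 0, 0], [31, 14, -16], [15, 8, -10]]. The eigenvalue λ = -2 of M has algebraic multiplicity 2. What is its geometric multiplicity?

M + 2I = [[0, 0, 0], [31, 16, -16], [15, 8, -8]].
This matrix has rank 2, so its null space has dimension 3 − 2 = 1.

1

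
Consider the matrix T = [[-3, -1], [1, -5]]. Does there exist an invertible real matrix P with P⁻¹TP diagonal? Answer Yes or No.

No

Characteristic polynomial: p(s) = s^2 + 8s + 16 = (s + 4)^2.
s = -4 has algebraic multiplicity 2; rank(T + 4I) = 1, so geometric multiplicity = 1.
Geometric multiplicity < algebraic multiplicity, so T is not diagonalizable.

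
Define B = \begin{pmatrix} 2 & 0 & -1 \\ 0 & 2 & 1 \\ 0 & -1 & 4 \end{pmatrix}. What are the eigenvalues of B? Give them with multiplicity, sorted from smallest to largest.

2, 3, 3

Characteristic polynomial: p(μ) = μ^3 - 8μ^2 + 21μ - 18 = (μ - 3)^2(μ - 2).
Roots (with multiplicity): 2, 3, 3.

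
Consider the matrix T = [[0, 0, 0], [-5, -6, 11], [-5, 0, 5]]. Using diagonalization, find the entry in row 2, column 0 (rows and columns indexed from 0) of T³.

Characteristic polynomial: s^3 + s^2 - 30s = s(s - 5)(s + 6), so the eigenvalues are -6, 0, 5.
s=5: eigenvector (0, 1, 1).
s=-6: eigenvector (0, 1, 0).
s=0: eigenvector (1, 1, 1).
P = [[0, 0, 1], [1, 1, 1], [1, 0, 1]], D = diag(5, -6, 0), P⁻¹ = [[-1, 0, 1], [0, 1, -1], [1, 0, 0]].
T³ = P·diag(125, -216, 0)·P⁻¹ = [[0, 0, 0], [-125, -216, 341], [-125, 0, 125]].
The requested entry is -125.

-125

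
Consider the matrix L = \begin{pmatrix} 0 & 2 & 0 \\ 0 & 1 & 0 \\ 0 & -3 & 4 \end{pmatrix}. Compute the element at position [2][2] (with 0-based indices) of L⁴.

256

Characteristic polynomial: r^3 - 5r^2 + 4r = r(r - 4)(r - 1), so the eigenvalues are 0, 1, 4.
r=4: eigenvector (0, 0, 1).
r=1: eigenvector (2, 1, 1).
r=0: eigenvector (1, 0, 0).
P = [[0, 2, 1], [0, 1, 0], [1, 1, 0]], D = diag(4, 1, 0), P⁻¹ = [[0, -1, 1], [0, 1, 0], [1, -2, 0]].
L⁴ = P·diag(256, 1, 0)·P⁻¹ = [[0, 2, 0], [0, 1, 0], [0, -255, 256]].
The requested entry is 256.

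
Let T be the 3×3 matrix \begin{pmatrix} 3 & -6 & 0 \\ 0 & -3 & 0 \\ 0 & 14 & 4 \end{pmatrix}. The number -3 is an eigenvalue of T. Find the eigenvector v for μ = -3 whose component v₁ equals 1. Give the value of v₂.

T + 3I = [[6, -6, 0], [0, 0, 0], [0, 14, 7]].
Solving (T + 3I)v = 0 gives the eigenspace spanned by (1, 1, -2).
With v₁ = 1, v = (1, 1, -2), so v₂ = 1.

1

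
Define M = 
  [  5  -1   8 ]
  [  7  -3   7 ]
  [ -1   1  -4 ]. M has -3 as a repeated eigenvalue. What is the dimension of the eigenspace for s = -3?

M + 3I = [[8, -1, 8], [7, 0, 7], [-1, 1, -1]].
This matrix has rank 2, so its null space has dimension 3 − 2 = 1.

1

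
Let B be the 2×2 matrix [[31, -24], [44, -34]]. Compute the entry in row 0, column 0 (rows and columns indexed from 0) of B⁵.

991

Characteristic polynomial: s^2 + 3s + 2 = (s + 1)(s + 2), so the eigenvalues are -2, -1.
s=-2: eigenvector (-8, -11).
s=-1: eigenvector (3, 4).
P = [[-8, 3], [-11, 4]], D = diag(-2, -1), P⁻¹ = [[4, -3], [11, -8]].
B⁵ = P·diag(-32, -1)·P⁻¹ = [[991, -744], [1364, -1024]].
The requested entry is 991.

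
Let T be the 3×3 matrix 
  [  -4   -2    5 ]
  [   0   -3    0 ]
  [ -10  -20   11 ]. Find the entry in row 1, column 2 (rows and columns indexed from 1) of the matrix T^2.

-86

Characteristic polynomial: s^3 - 4s^2 - 15s + 18 = (s - 6)(s - 1)(s + 3), so the eigenvalues are -3, 1, 6.
s=6: eigenvector (1, 0, 2).
s=-3: eigenvector (-2, 1, 0).
s=1: eigenvector (-1, 0, -1).
P = [[1, -2, -1], [0, 1, 0], [2, 0, -1]], D = diag(6, -3, 1), P⁻¹ = [[-1, -2, 1], [0, 1, 0], [-2, -4, 1]].
T² = P·diag(36, 9, 1)·P⁻¹ = [[-34, -86, 35], [0, 9, 0], [-70, -140, 71]].
The requested entry is -86.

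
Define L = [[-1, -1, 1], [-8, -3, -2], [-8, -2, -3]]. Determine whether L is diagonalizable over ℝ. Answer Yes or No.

No

Characteristic polynomial: p(μ) = μ^3 + 7μ^2 + 11μ + 5 = (μ + 1)^2(μ + 5).
μ = -1 has algebraic multiplicity 2; rank(L + 1I) = 2, so geometric multiplicity = 1.
Geometric multiplicity < algebraic multiplicity, so L is not diagonalizable.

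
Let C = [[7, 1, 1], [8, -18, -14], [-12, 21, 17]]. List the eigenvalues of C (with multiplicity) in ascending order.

Characteristic polynomial: p(r) = r^3 - 6r^2 - 15r + 100 = (r - 5)^2(r + 4).
Roots (with multiplicity): -4, 5, 5.

-4, 5, 5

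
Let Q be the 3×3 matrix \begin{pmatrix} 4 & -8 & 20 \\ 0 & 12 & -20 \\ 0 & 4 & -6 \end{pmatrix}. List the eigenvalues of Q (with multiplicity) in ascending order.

Characteristic polynomial: p(μ) = μ^3 - 10μ^2 + 32μ - 32 = (μ - 4)^2(μ - 2).
Roots (with multiplicity): 2, 4, 4.

2, 4, 4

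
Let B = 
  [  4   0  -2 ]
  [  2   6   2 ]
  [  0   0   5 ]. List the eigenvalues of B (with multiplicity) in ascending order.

4, 5, 6

Characteristic polynomial: p(λ) = λ^3 - 15λ^2 + 74λ - 120 = (λ - 6)(λ - 5)(λ - 4).
Roots (with multiplicity): 4, 5, 6.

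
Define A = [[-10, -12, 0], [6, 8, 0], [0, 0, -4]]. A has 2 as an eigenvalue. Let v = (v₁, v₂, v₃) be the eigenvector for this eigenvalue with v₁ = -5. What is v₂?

5

A − 2I = [[-12, -12, 0], [6, 6, 0], [0, 0, -6]].
Solving (A − 2I)v = 0 gives the eigenspace spanned by (-5, 5, 0).
With v₁ = -5, v = (-5, 5, 0), so v₂ = 5.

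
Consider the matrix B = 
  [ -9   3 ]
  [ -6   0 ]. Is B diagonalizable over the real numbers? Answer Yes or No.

Yes

Characteristic polynomial: p(λ) = λ^2 + 9λ + 18 = (λ + 3)(λ + 6).
All 2 eigenvalues are distinct, so B is diagonalizable.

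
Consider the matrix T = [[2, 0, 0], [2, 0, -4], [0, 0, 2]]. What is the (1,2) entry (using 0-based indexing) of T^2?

-8

Characteristic polynomial: λ^3 - 4λ^2 + 4λ = λ(λ - 2)^2, so the eigenvalues are 0, 2, 2.
λ=2: eigenvector (1, 1, 0).
λ=0: eigenvector (0, 1, 0).
λ=2: eigenvector (0, -2, 1).
P = [[1, 0, 0], [1, 1, -2], [0, 0, 1]], D = diag(2, 0, 2), P⁻¹ = [[1, 0, 0], [-1, 1, 2], [0, 0, 1]].
T² = P·diag(4, 0, 4)·P⁻¹ = [[4, 0, 0], [4, 0, -8], [0, 0, 4]].
The requested entry is -8.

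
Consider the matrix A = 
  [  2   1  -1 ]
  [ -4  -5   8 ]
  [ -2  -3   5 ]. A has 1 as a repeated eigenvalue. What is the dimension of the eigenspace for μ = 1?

1

A − 1I = [[1, 1, -1], [-4, -6, 8], [-2, -3, 4]].
This matrix has rank 2, so its null space has dimension 3 − 2 = 1.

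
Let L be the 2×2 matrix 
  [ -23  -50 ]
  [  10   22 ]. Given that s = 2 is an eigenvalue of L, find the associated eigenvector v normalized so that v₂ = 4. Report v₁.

-8

L − 2I = [[-25, -50], [10, 20]].
Solving (L − 2I)v = 0 gives the eigenspace spanned by (-8, 4).
With v₂ = 4, v = (-8, 4), so v₁ = -8.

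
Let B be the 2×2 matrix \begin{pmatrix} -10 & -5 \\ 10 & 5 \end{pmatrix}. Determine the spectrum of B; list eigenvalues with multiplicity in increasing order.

-5, 0

Characteristic polynomial: p(s) = s^2 + 5s = s(s + 5).
Roots (with multiplicity): -5, 0.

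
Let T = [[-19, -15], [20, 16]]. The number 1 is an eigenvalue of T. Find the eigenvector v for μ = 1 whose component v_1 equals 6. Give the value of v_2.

T − 1I = [[-20, -15], [20, 15]].
Solving (T − 1I)v = 0 gives the eigenspace spanned by (6, -8).
With v_1 = 6, v = (6, -8), so v_2 = -8.

-8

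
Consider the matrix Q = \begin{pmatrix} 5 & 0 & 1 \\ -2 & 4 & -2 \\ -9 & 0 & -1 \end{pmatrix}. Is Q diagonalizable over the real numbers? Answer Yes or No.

Characteristic polynomial: p(μ) = μ^3 - 8μ^2 + 20μ - 16 = (μ - 4)(μ - 2)^2.
μ = 2 has algebraic multiplicity 2; rank(Q − 2I) = 2, so geometric multiplicity = 1.
Geometric multiplicity < algebraic multiplicity, so Q is not diagonalizable.

No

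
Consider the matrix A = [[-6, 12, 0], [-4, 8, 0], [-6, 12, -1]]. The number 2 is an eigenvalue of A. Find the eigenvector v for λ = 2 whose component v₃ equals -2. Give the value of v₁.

A − 2I = [[-8, 12, 0], [-4, 6, 0], [-6, 12, -3]].
Solving (A − 2I)v = 0 gives the eigenspace spanned by (-3, -2, -2).
With v₃ = -2, v = (-3, -2, -2), so v₁ = -3.

-3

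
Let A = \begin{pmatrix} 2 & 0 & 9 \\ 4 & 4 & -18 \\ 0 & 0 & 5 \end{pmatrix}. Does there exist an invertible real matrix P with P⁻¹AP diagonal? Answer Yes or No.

Yes

Characteristic polynomial: p(r) = r^3 - 11r^2 + 38r - 40 = (r - 5)(r - 4)(r - 2).
All 3 eigenvalues are distinct, so A is diagonalizable.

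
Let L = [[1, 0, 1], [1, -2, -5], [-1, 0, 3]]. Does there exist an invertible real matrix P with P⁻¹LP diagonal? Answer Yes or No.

No

Characteristic polynomial: p(s) = s^3 - 2s^2 - 4s + 8 = (s - 2)^2(s + 2).
s = 2 has algebraic multiplicity 2; rank(L − 2I) = 2, so geometric multiplicity = 1.
Geometric multiplicity < algebraic multiplicity, so L is not diagonalizable.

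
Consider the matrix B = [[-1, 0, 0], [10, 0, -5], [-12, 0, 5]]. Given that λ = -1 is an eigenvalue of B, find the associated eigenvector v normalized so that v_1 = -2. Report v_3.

B + 1I = [[0, 0, 0], [10, 1, -5], [-12, 0, 6]].
Solving (B + 1I)v = 0 gives the eigenspace spanned by (-2, 0, -4).
With v_1 = -2, v = (-2, 0, -4), so v_3 = -4.

-4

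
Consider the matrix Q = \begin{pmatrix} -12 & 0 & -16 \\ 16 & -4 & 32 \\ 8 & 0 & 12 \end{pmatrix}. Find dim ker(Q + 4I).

2

Q + 4I = [[-8, 0, -16], [16, 0, 32], [8, 0, 16]].
This matrix has rank 1, so its null space has dimension 3 − 1 = 2.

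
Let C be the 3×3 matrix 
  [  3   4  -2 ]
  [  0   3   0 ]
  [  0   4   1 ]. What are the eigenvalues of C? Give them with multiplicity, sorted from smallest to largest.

1, 3, 3

Characteristic polynomial: p(μ) = μ^3 - 7μ^2 + 15μ - 9 = (μ - 3)^2(μ - 1).
Roots (with multiplicity): 1, 3, 3.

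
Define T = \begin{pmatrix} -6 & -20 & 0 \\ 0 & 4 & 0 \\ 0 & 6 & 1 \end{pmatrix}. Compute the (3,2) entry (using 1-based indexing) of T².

Characteristic polynomial: λ^3 + λ^2 - 26λ + 24 = (λ - 4)(λ - 1)(λ + 6), so the eigenvalues are -6, 1, 4.
λ=4: eigenvector (-2, 1, 2).
λ=-6: eigenvector (1, 0, 0).
λ=1: eigenvector (0, 0, 1).
P = [[-2, 1, 0], [1, 0, 0], [2, 0, 1]], D = diag(4, -6, 1), P⁻¹ = [[0, 1, 0], [1, 2, 0], [0, -2, 1]].
T² = P·diag(16, 36, 1)·P⁻¹ = [[36, 40, 0], [0, 16, 0], [0, 30, 1]].
The requested entry is 30.

30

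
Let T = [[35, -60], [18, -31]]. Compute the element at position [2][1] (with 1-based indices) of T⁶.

Characteristic polynomial: r^2 - 4r - 5 = (r - 5)(r + 1), so the eigenvalues are -1, 5.
r=-1: eigenvector (5, 3).
r=5: eigenvector (2, 1).
P = [[5, 2], [3, 1]], D = diag(-1, 5), P⁻¹ = [[-1, 2], [3, -5]].
T⁶ = P·diag(1, 15625)·P⁻¹ = [[93745, -156240], [46872, -78119]].
The requested entry is 46872.

46872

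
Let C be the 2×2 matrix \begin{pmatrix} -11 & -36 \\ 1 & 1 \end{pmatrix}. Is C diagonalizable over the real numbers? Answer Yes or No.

No

Characteristic polynomial: p(t) = t^2 + 10t + 25 = (t + 5)^2.
t = -5 has algebraic multiplicity 2; rank(C + 5I) = 1, so geometric multiplicity = 1.
Geometric multiplicity < algebraic multiplicity, so C is not diagonalizable.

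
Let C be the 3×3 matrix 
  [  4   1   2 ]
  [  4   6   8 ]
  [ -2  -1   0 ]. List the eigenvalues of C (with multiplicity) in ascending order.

Characteristic polynomial: p(r) = r^3 - 10r^2 + 32r - 32 = (r - 4)^2(r - 2).
Roots (with multiplicity): 2, 4, 4.

2, 4, 4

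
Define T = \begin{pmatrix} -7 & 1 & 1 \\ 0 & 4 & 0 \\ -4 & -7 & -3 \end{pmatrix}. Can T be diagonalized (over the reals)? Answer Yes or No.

No

Characteristic polynomial: p(s) = s^3 + 6s^2 - 15s - 100 = (s - 4)(s + 5)^2.
s = -5 has algebraic multiplicity 2; rank(T + 5I) = 2, so geometric multiplicity = 1.
Geometric multiplicity < algebraic multiplicity, so T is not diagonalizable.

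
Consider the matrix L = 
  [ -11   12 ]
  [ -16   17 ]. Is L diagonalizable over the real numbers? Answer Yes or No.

Characteristic polynomial: p(μ) = μ^2 - 6μ + 5 = (μ - 5)(μ - 1).
All 2 eigenvalues are distinct, so L is diagonalizable.

Yes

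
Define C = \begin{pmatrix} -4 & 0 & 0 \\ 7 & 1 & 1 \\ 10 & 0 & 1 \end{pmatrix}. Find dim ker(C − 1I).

1

C − 1I = [[-5, 0, 0], [7, 0, 1], [10, 0, 0]].
This matrix has rank 2, so its null space has dimension 3 − 2 = 1.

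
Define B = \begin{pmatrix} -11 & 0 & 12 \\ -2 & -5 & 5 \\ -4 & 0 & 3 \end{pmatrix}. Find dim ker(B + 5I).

1

B + 5I = [[-6, 0, 12], [-2, 0, 5], [-4, 0, 8]].
This matrix has rank 2, so its null space has dimension 3 − 2 = 1.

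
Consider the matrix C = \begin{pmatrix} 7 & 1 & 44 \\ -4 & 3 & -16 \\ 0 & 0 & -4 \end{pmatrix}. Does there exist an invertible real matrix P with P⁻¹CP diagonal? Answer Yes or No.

No

Characteristic polynomial: p(s) = s^3 - 6s^2 - 15s + 100 = (s - 5)^2(s + 4).
s = 5 has algebraic multiplicity 2; rank(C − 5I) = 2, so geometric multiplicity = 1.
Geometric multiplicity < algebraic multiplicity, so C is not diagonalizable.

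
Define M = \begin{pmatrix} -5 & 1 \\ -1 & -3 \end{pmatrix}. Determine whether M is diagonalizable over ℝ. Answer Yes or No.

Characteristic polynomial: p(s) = s^2 + 8s + 16 = (s + 4)^2.
s = -4 has algebraic multiplicity 2; rank(M + 4I) = 1, so geometric multiplicity = 1.
Geometric multiplicity < algebraic multiplicity, so M is not diagonalizable.

No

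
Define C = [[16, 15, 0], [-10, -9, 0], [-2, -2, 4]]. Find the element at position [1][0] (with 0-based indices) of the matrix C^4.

-2590

Characteristic polynomial: λ^3 - 11λ^2 + 34λ - 24 = (λ - 6)(λ - 4)(λ - 1), so the eigenvalues are 1, 4, 6.
λ=6: eigenvector (3, -2, -1).
λ=1: eigenvector (1, -1, 0).
λ=4: eigenvector (0, 0, 1).
P = [[3, 1, 0], [-2, -1, 0], [-1, 0, 1]], D = diag(6, 1, 4), P⁻¹ = [[1, 1, 0], [-2, -3, 0], [1, 1, 1]].
C⁴ = P·diag(1296, 1, 256)·P⁻¹ = [[3886, 3885, 0], [-2590, -2589, 0], [-1040, -1040, 256]].
The requested entry is -2590.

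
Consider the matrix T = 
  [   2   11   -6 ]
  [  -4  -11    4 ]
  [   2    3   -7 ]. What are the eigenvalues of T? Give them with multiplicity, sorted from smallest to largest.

Characteristic polynomial: p(λ) = λ^3 + 16λ^2 + 85λ + 150 = (λ + 5)^2(λ + 6).
Roots (with multiplicity): -6, -5, -5.

-6, -5, -5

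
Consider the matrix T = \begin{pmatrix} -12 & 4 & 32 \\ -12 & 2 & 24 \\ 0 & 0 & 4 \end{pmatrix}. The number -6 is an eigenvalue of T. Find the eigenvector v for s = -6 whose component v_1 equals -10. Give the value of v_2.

T + 6I = [[-6, 4, 32], [-12, 8, 24], [0, 0, 10]].
Solving (T + 6I)v = 0 gives the eigenspace spanned by (-10, -15, 0).
With v_1 = -10, v = (-10, -15, 0), so v_2 = -15.

-15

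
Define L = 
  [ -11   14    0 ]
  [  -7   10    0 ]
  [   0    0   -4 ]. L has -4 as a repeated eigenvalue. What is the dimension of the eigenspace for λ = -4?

L + 4I = [[-7, 14, 0], [-7, 14, 0], [0, 0, 0]].
This matrix has rank 1, so its null space has dimension 3 − 1 = 2.

2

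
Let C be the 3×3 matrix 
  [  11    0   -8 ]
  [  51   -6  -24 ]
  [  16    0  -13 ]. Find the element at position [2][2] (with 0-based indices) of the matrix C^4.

1169

Characteristic polynomial: μ^3 + 8μ^2 - 3μ - 90 = (μ - 3)(μ + 5)(μ + 6), so the eigenvalues are -6, -5, 3.
μ=-5: eigenvector (1, 3, 2).
μ=-6: eigenvector (0, 1, 0).
μ=3: eigenvector (-1, -3, -1).
P = [[1, 0, -1], [3, 1, -3], [2, 0, -1]], D = diag(-5, -6, 3), P⁻¹ = [[-1, 0, 1], [-3, 1, 0], [-2, 0, 1]].
C⁴ = P·diag(625, 1296, 81)·P⁻¹ = [[-463, 0, 544], [-5277, 1296, 1632], [-1088, 0, 1169]].
The requested entry is 1169.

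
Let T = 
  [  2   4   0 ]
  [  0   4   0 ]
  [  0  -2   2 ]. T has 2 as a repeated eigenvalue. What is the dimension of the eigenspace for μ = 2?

T − 2I = [[0, 4, 0], [0, 2, 0], [0, -2, 0]].
This matrix has rank 1, so its null space has dimension 3 − 1 = 2.

2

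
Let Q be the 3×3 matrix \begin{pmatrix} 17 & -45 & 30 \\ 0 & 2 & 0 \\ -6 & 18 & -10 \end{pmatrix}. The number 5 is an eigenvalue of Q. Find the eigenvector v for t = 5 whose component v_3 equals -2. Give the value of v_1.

Q − 5I = [[12, -45, 30], [0, -3, 0], [-6, 18, -15]].
Solving (Q − 5I)v = 0 gives the eigenspace spanned by (5, 0, -2).
With v_3 = -2, v = (5, 0, -2), so v_1 = 5.

5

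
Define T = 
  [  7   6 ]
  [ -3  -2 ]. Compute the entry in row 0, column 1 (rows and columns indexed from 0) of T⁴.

Characteristic polynomial: λ^2 - 5λ + 4 = (λ - 4)(λ - 1), so the eigenvalues are 1, 4.
λ=4: eigenvector (-2, 1).
λ=1: eigenvector (-1, 1).
P = [[-2, -1], [1, 1]], D = diag(4, 1), P⁻¹ = [[-1, -1], [1, 2]].
T⁴ = P·diag(256, 1)·P⁻¹ = [[511, 510], [-255, -254]].
The requested entry is 510.

510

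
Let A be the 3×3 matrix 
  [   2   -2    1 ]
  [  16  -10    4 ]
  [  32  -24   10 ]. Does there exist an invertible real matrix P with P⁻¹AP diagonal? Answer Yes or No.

Characteristic polynomial: p(s) = s^3 - 2s^2 - 4s + 8 = (s - 2)^2(s + 2).
s = 2 has algebraic multiplicity 2; rank(A − 2I) = 2, so geometric multiplicity = 1.
Geometric multiplicity < algebraic multiplicity, so A is not diagonalizable.

No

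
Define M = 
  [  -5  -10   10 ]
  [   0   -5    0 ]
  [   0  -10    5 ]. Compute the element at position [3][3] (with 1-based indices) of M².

Characteristic polynomial: μ^3 + 5μ^2 - 25μ - 125 = (μ - 5)(μ + 5)^2, so the eigenvalues are -5, -5, 5.
μ=-5: eigenvector (1, 0, 0).
μ=-5: eigenvector (1, 1, 1).
μ=5: eigenvector (1, 0, 1).
P = [[1, 1, 1], [0, 1, 0], [0, 1, 1]], D = diag(-5, -5, 5), P⁻¹ = [[1, 0, -1], [0, 1, 0], [0, -1, 1]].
M² = P·diag(25, 25, 25)·P⁻¹ = [[25, 0, 0], [0, 25, 0], [0, 0, 25]].
The requested entry is 25.

25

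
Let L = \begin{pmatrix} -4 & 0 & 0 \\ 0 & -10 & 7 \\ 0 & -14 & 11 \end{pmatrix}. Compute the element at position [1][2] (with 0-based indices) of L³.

Characteristic polynomial: μ^3 + 3μ^2 - 16μ - 48 = (μ - 4)(μ + 3)(μ + 4), so the eigenvalues are -4, -3, 4.
μ=-4: eigenvector (1, 0, 0).
μ=4: eigenvector (0, -1, -2).
μ=-3: eigenvector (0, 1, 1).
P = [[1, 0, 0], [0, -1, 1], [0, -2, 1]], D = diag(-4, 4, -3), P⁻¹ = [[1, 0, 0], [0, 1, -1], [0, 2, -1]].
L³ = P·diag(-64, 64, -27)·P⁻¹ = [[-64, 0, 0], [0, -118, 91], [0, -182, 155]].
The requested entry is 91.

91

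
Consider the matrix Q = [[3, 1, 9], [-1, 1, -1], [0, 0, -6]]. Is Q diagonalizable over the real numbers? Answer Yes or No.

No

Characteristic polynomial: p(t) = t^3 + 2t^2 - 20t + 24 = (t - 2)^2(t + 6).
t = 2 has algebraic multiplicity 2; rank(Q − 2I) = 2, so geometric multiplicity = 1.
Geometric multiplicity < algebraic multiplicity, so Q is not diagonalizable.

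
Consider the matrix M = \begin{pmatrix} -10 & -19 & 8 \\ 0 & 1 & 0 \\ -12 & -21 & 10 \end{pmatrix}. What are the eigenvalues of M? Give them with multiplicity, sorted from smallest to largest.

-2, 1, 2

Characteristic polynomial: p(r) = r^3 - r^2 - 4r + 4 = (r - 2)(r - 1)(r + 2).
Roots (with multiplicity): -2, 1, 2.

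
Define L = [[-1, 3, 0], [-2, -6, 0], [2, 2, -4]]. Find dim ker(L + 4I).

L + 4I = [[3, 3, 0], [-2, -2, 0], [2, 2, 0]].
This matrix has rank 1, so its null space has dimension 3 − 1 = 2.

2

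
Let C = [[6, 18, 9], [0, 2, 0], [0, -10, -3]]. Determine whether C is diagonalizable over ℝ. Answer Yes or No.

Characteristic polynomial: p(λ) = λ^3 - 5λ^2 - 12λ + 36 = (λ - 6)(λ - 2)(λ + 3).
All 3 eigenvalues are distinct, so C is diagonalizable.

Yes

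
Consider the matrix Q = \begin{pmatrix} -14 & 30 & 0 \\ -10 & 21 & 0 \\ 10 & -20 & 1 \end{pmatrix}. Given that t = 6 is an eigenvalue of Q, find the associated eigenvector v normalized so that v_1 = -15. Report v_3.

10

Q − 6I = [[-20, 30, 0], [-10, 15, 0], [10, -20, -5]].
Solving (Q − 6I)v = 0 gives the eigenspace spanned by (-15, -10, 10).
With v_1 = -15, v = (-15, -10, 10), so v_3 = 10.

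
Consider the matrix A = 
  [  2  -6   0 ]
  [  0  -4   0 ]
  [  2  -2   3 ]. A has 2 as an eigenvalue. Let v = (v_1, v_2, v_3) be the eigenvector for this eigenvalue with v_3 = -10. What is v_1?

A − 2I = [[0, -6, 0], [0, -6, 0], [2, -2, 1]].
Solving (A − 2I)v = 0 gives the eigenspace spanned by (5, 0, -10).
With v_3 = -10, v = (5, 0, -10), so v_1 = 5.

5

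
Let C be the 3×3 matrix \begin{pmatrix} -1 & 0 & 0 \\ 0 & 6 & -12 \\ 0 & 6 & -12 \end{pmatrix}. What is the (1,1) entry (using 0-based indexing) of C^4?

-1296

Characteristic polynomial: s^3 + 7s^2 + 6s = s(s + 1)(s + 6), so the eigenvalues are -6, -1, 0.
s=0: eigenvector (0, 2, 1).
s=-6: eigenvector (0, -1, -1).
s=-1: eigenvector (1, 0, 0).
P = [[0, 0, 1], [2, -1, 0], [1, -1, 0]], D = diag(0, -6, -1), P⁻¹ = [[0, 1, -1], [0, 1, -2], [1, 0, 0]].
C⁴ = P·diag(0, 1296, 1)·P⁻¹ = [[1, 0, 0], [0, -1296, 2592], [0, -1296, 2592]].
The requested entry is -1296.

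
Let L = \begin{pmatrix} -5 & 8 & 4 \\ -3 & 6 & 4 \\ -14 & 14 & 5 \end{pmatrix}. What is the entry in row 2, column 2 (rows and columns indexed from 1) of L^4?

Characteristic polynomial: λ^3 - 6λ^2 - λ + 30 = (λ - 5)(λ - 3)(λ + 2), so the eigenvalues are -2, 3, 5.
λ=3: eigenvector (1, 1, 0).
λ=-2: eigenvector (0, 1, -2).
λ=5: eigenvector (2, 2, 1).
P = [[1, 0, 2], [1, 1, 2], [0, -2, 1]], D = diag(3, -2, 5), P⁻¹ = [[5, -4, -2], [-1, 1, 0], [-2, 2, 1]].
L⁴ = P·diag(81, 16, 625)·P⁻¹ = [[-2095, 2176, 1088], [-2111, 2192, 1088], [-1218, 1218, 625]].
The requested entry is 2192.

2192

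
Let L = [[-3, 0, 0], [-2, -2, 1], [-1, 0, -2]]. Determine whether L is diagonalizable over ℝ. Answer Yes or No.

No

Characteristic polynomial: p(r) = r^3 + 7r^2 + 16r + 12 = (r + 2)^2(r + 3).
r = -2 has algebraic multiplicity 2; rank(L + 2I) = 2, so geometric multiplicity = 1.
Geometric multiplicity < algebraic multiplicity, so L is not diagonalizable.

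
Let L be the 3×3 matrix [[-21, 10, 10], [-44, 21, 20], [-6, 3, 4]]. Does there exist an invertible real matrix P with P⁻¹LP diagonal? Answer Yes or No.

Characteristic polynomial: p(r) = r^3 - 4r^2 - r + 4 = (r - 4)(r - 1)(r + 1).
All 3 eigenvalues are distinct, so L is diagonalizable.

Yes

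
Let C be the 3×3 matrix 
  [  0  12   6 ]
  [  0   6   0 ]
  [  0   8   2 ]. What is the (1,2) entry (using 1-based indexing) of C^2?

120

Characteristic polynomial: t^3 - 8t^2 + 12t = t(t - 6)(t - 2), so the eigenvalues are 0, 2, 6.
t=2: eigenvector (3, 0, 1).
t=6: eigenvector (4, 1, 2).
t=0: eigenvector (1, 0, 0).
P = [[3, 4, 1], [0, 1, 0], [1, 2, 0]], D = diag(2, 6, 0), P⁻¹ = [[0, -2, 1], [0, 1, 0], [1, 2, -3]].
C² = P·diag(4, 36, 0)·P⁻¹ = [[0, 120, 12], [0, 36, 0], [0, 64, 4]].
The requested entry is 120.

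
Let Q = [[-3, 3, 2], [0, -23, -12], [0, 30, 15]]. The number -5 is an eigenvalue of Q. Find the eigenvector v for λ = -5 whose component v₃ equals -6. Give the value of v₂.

4

Q + 5I = [[2, 3, 2], [0, -18, -12], [0, 30, 20]].
Solving (Q + 5I)v = 0 gives the eigenspace spanned by (0, 4, -6).
With v₃ = -6, v = (0, 4, -6), so v₂ = 4.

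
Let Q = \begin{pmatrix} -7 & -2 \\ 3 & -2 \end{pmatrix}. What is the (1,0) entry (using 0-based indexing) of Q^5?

6303

Characteristic polynomial: r^2 + 9r + 20 = (r + 4)(r + 5), so the eigenvalues are -5, -4.
r=-4: eigenvector (-2, 3).
r=-5: eigenvector (-1, 1).
P = [[-2, -1], [3, 1]], D = diag(-4, -5), P⁻¹ = [[1, 1], [-3, -2]].
Q⁵ = P·diag(-1024, -3125)·P⁻¹ = [[-7327, -4202], [6303, 3178]].
The requested entry is 6303.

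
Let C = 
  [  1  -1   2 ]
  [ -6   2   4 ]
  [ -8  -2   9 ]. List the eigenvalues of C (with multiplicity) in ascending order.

Characteristic polynomial: p(t) = t^3 - 12t^2 + 47t - 60 = (t - 5)(t - 4)(t - 3).
Roots (with multiplicity): 3, 4, 5.

3, 4, 5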